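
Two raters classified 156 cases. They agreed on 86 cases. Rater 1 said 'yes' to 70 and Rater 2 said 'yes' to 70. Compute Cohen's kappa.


P_o = 86/156 = 0.551282
P_e = (70*70 + 86*86) / 24336 = 0.50526
kappa = (P_o - P_e) / (1 - P_e)
kappa = (0.551282 - 0.50526) / (1 - 0.50526)
kappa = 0.093

0.093


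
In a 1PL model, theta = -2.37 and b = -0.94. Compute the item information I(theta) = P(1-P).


P = 1/(1+exp(-(-2.37--0.94))) = 0.1931
I = P*(1-P) = 0.1931 * 0.8069
I = 0.1558

0.1558


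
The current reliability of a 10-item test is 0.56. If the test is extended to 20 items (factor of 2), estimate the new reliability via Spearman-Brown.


r_new = (n * rxx) / (1 + (n-1) * rxx)
r_new = (2 * 0.56) / (1 + 1 * 0.56)
r_new = 1.12 / 1.56
r_new = 0.7179

0.7179


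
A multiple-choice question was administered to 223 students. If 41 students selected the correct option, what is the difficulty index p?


Item difficulty p = number correct / total examinees
p = 41 / 223
p = 0.1839

0.1839


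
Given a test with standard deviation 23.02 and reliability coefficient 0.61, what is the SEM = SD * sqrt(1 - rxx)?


SEM = SD * sqrt(1 - rxx)
SEM = 23.02 * sqrt(1 - 0.61)
SEM = 23.02 * sqrt(0.39) = 23.02 * 0.6245
SEM = 14.376

14.376


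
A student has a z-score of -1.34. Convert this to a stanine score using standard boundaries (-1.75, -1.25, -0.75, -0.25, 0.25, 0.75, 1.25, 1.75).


Stanine boundaries: [-1.75, -1.25, -0.75, -0.25, 0.25, 0.75, 1.25, 1.75]
z = -1.34
Check each boundary:
  z >= -1.75 -> could be stanine 2
  z < -1.25
  z < -0.75
  z < -0.25
  z < 0.25
  z < 0.75
  z < 1.25
  z < 1.75
Highest qualifying boundary gives stanine = 2

2


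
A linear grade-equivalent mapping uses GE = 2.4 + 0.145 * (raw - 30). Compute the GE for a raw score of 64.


raw - median = 64 - 30 = 34
slope * diff = 0.145 * 34 = 4.93
GE = 2.4 + 4.93
GE = 7.33

7.33


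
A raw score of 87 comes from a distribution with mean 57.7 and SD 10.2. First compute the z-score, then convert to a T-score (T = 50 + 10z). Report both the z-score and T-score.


z = (X - mean) / SD = (87 - 57.7) / 10.2
z = 29.3 / 10.2
z = 2.8725
T-score = T = 50 + 10z
Carry z at full precision (z = 29.3 / 10.2) into the conversion:
T-score = 50 + 10 * (29.3 / 10.2) = 50 + 293 / 10.2
T-score = 50 + 28.7255
T-score = 78.7255

78.7255


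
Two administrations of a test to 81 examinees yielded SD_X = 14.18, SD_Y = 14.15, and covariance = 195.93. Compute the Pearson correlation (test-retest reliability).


r = cov(X,Y) / (SD_X * SD_Y)
r = 195.93 / (14.18 * 14.15)
r = 195.93 / 200.647
r = 0.9765

0.9765


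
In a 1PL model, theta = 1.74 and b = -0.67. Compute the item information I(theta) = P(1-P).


P = 1/(1+exp(-(1.74--0.67))) = 0.9176
I = P*(1-P) = 0.9176 * 0.0824
I = 0.0756

0.0756


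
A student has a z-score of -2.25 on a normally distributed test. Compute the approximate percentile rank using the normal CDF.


CDF(z) = 0.5 * (1 + erf(z/sqrt(2)))
erf(-1.591) = -0.9756
CDF = 0.0122
Percentile rank = 0.0122 * 100 = 1.22

1.22


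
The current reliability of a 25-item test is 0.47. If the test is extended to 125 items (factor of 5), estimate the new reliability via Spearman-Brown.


r_new = (n * rxx) / (1 + (n-1) * rxx)
r_new = (5 * 0.47) / (1 + 4 * 0.47)
r_new = 2.35 / 2.88
r_new = 0.816

0.816


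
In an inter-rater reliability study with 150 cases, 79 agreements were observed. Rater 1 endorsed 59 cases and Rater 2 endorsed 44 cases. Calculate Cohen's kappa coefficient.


P_o = 79/150 = 0.526667
P_e = (59*44 + 91*106) / 22500 = 0.544089
kappa = (P_o - P_e) / (1 - P_e)
kappa = (0.526667 - 0.544089) / (1 - 0.544089)
kappa = -0.0382

-0.0382


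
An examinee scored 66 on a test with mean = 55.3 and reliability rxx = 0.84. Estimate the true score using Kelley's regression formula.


T_est = rxx * X + (1 - rxx) * mean
T_est = 0.84 * 66 + 0.16 * 55.3
T_est = 55.44 + 8.848
T_est = 64.288

64.288


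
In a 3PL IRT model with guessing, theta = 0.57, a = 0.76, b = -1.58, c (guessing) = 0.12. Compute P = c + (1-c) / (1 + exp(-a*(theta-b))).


logit = 0.76*(0.57 - -1.58) = 1.634
P* = 1/(1 + exp(-1.634)) = 0.8367
P = 0.12 + (1 - 0.12) * 0.8367
P = 0.8563

0.8563


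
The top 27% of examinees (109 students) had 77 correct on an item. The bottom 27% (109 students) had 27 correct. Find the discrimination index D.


p_upper = 77/109 = 0.7064
p_lower = 27/109 = 0.2477
D = 0.7064 - 0.2477 = 0.4587

0.4587


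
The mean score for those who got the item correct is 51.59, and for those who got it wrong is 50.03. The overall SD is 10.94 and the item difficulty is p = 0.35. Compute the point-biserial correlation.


q = 1 - p = 0.65
rpb = ((M1 - M0) / SD) * sqrt(p * q)
rpb = ((51.59 - 50.03) / 10.94) * sqrt(0.35 * 0.65)
rpb = 0.068

0.068


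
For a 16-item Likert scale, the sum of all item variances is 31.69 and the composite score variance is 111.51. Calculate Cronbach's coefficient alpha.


alpha = (k/(k-1)) * (1 - sum(si^2)/s_total^2)
= (16/15) * (1 - 31.69/111.51)
alpha = 0.7635

0.7635


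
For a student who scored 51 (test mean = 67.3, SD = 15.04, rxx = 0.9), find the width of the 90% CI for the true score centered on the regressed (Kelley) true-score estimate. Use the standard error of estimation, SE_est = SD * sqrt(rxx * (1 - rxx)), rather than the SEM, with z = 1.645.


True score estimate = 0.9*51 + 0.1*67.3 = 52.63
SE_est = SD * sqrt(rxx * (1 - rxx)) = 15.04 * sqrt(0.9 * 0.1) = 15.04 * sqrt(0.09) = 4.512
CI = T_est +/- z * SE_est, so width = 2 * z * SE_est = 2 * 1.645 * 4.512
Width = 14.8445

14.8445


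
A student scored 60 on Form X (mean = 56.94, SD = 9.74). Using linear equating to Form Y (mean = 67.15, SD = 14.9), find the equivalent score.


slope = SD_Y / SD_X = 14.9 / 9.74 ~ 1.5298
intercept = mean_Y - slope * mean_X = 67.15 - (14.9 / 9.74) * 56.94 ~ -19.9553
Y = slope * X + intercept. To avoid rounding drift from the rounded slope/intercept, evaluate the equivalent form Y = mean_Y + SD_Y * (X - mean_X) / SD_X at full precision:
Y = 67.15 + 14.9 * (60 - 56.94) / 9.74
Y = 67.15 + 14.9 * 3.06 / 9.74
Y = 67.15 + 45.594 / 9.74
Y = 67.15 + 4.6811
Y = 71.8311

71.8311


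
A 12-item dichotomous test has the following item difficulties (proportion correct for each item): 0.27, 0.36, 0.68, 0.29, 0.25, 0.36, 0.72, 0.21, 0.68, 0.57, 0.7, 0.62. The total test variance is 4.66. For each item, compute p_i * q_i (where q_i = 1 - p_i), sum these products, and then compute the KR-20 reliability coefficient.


For each item, compute p_i * q_i:
  Item 1: 0.27 * 0.73 = 0.1971
  Item 2: 0.36 * 0.64 = 0.2304
  Item 3: 0.68 * 0.32 = 0.2176
  Item 4: 0.29 * 0.71 = 0.2059
  Item 5: 0.25 * 0.75 = 0.1875
  Item 6: 0.36 * 0.64 = 0.2304
  Item 7: 0.72 * 0.28 = 0.2016
  Item 8: 0.21 * 0.79 = 0.1659
  Item 9: 0.68 * 0.32 = 0.2176
  Item 10: 0.57 * 0.43 = 0.2451
  Item 11: 0.7 * 0.3 = 0.21
  Item 12: 0.62 * 0.38 = 0.2356
Sum(p_i * q_i) = 0.1971 + 0.2304 + 0.2176 + 0.2059 + 0.1875 + 0.2304 + 0.2016 + 0.1659 + 0.2176 + 0.2451 + 0.21 + 0.2356 = 2.5447
KR-20 = (k/(k-1)) * (1 - Sum(p_i*q_i) / Var_total)
= (12/11) * (1 - 2.5447/4.66)
= 1.0909 * 0.4539
KR-20 = 0.4952

0.4952


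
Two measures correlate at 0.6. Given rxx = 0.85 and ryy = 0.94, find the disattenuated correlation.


r_corrected = rxy / sqrt(rxx * ryy)
= 0.6 / sqrt(0.85 * 0.94)
= 0.6 / sqrt(0.799)
= 0.6 / 0.893868
r_corrected = 0.6712

0.6712


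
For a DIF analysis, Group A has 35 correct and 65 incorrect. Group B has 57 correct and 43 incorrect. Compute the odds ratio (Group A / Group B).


Odds_A = 35/65 = 0.5385
Odds_B = 57/43 = 1.3256
OR = Odds_A / Odds_B = 0.5385 / 1.3256
Exactly, OR = (35 * 43) / (65 * 57) = 1505 / 3705
OR = 0.4062

0.4062


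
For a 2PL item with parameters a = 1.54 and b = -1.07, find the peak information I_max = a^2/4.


For 2PL, max info at theta = b = -1.07
I_max = a^2 / 4 = 1.54^2 / 4
= 2.3716 / 4
I_max = 0.5929

0.5929


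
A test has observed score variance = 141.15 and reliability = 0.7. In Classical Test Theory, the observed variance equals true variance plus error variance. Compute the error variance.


var_true = rxx * var_obs = 0.7 * 141.15 = 98.805
var_error = var_obs - var_true
var_error = 141.15 - 98.805
var_error = 42.345

42.345


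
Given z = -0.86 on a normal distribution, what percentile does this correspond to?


CDF(z) = 0.5 * (1 + erf(z/sqrt(2)))
erf(-0.6081) = -0.6102
CDF = 0.1949
Percentile rank = 0.1949 * 100 = 19.49

19.49


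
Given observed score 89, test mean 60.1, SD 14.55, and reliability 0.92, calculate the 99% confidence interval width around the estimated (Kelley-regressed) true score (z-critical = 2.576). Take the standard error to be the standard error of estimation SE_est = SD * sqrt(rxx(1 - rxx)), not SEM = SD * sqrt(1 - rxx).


True score estimate = 0.92*89 + 0.08*60.1 = 86.688
SE_est = SD * sqrt(rxx * (1 - rxx)) = 14.55 * sqrt(0.92 * 0.08) = 14.55 * sqrt(0.0736) = 3.947316
CI = T_est +/- z * SE_est, so width = 2 * z * SE_est = 2 * 2.576 * 3.947316
Width = 20.3366

20.3366


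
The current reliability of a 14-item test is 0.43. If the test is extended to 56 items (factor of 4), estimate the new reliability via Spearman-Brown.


r_new = (n * rxx) / (1 + (n-1) * rxx)
r_new = (4 * 0.43) / (1 + 3 * 0.43)
r_new = 1.72 / 2.29
r_new = 0.7511

0.7511


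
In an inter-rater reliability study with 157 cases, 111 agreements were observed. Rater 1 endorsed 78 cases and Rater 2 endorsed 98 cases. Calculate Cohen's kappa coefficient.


P_o = 111/157 = 0.707006
P_e = (78*98 + 79*59) / 24649 = 0.499209
kappa = (P_o - P_e) / (1 - P_e)
kappa = (0.707006 - 0.499209) / (1 - 0.499209)
kappa = 0.4149

0.4149


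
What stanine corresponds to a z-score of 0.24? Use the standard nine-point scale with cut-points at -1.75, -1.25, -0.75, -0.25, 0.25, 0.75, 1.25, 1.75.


Stanine boundaries: [-1.75, -1.25, -0.75, -0.25, 0.25, 0.75, 1.25, 1.75]
z = 0.24
Check each boundary:
  z >= -1.75 -> could be stanine 2
  z >= -1.25 -> could be stanine 3
  z >= -0.75 -> could be stanine 4
  z >= -0.25 -> could be stanine 5
  z < 0.25
  z < 0.75
  z < 1.25
  z < 1.75
Highest qualifying boundary gives stanine = 5

5


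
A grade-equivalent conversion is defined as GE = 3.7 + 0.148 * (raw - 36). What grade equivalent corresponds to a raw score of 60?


raw - median = 60 - 36 = 24
slope * diff = 0.148 * 24 = 3.552
GE = 3.7 + 3.552
GE = 7.252

7.252


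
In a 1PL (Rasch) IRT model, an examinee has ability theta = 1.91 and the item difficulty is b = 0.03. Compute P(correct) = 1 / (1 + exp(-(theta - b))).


theta - b = 1.91 - 0.03 = 1.88
exp(-(theta - b)) = exp(-1.88) = 0.1526
P = 1 / (1 + 0.1526)
P = 0.8676

0.8676


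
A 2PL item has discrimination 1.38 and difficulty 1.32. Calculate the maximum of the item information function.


For 2PL, max info at theta = b = 1.32
I_max = a^2 / 4 = 1.38^2 / 4
= 1.9044 / 4
I_max = 0.4761

0.4761


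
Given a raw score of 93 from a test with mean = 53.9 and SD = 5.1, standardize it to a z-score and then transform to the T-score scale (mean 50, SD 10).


z = (X - mean) / SD = (93 - 53.9) / 5.1
z = 39.1 / 5.1
z = 7.6667
T-score = T = 50 + 10z
Carry z at full precision (z = 39.1 / 5.1) into the conversion:
T-score = 50 + 10 * (39.1 / 5.1) = 50 + 391 / 5.1
T-score = 50 + 76.6667
T-score = 126.6667

126.6667


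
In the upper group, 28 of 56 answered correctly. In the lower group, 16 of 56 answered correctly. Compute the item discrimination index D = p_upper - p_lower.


p_upper = 28/56 = 0.5
p_lower = 16/56 = 0.2857
D = 0.5 - 0.2857 = 0.2143

0.2143


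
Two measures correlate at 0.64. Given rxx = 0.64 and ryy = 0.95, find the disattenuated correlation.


r_corrected = rxy / sqrt(rxx * ryy)
= 0.64 / sqrt(0.64 * 0.95)
= 0.64 / sqrt(0.608)
= 0.64 / 0.779744
r_corrected = 0.8208

0.8208


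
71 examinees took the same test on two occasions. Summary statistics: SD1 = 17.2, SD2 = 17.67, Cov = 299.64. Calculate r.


r = cov(X,Y) / (SD_X * SD_Y)
r = 299.64 / (17.2 * 17.67)
r = 299.64 / 303.924
r = 0.9859

0.9859


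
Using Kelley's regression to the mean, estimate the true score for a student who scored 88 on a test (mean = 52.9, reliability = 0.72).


T_est = rxx * X + (1 - rxx) * mean
T_est = 0.72 * 88 + 0.28 * 52.9
T_est = 63.36 + 14.812
T_est = 78.172

78.172


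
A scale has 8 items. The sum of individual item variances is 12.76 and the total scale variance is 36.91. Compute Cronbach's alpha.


alpha = (k/(k-1)) * (1 - sum(si^2)/s_total^2)
= (8/7) * (1 - 12.76/36.91)
alpha = 0.7478

0.7478


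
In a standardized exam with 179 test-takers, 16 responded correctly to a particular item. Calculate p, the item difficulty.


Item difficulty p = number correct / total examinees
p = 16 / 179
p = 0.0894

0.0894


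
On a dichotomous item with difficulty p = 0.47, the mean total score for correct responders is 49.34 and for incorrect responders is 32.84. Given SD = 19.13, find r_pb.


q = 1 - p = 0.53
rpb = ((M1 - M0) / SD) * sqrt(p * q)
rpb = ((49.34 - 32.84) / 19.13) * sqrt(0.47 * 0.53)
rpb = 0.4305

0.4305


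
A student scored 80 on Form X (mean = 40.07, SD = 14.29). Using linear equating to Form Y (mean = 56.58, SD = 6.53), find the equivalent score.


slope = SD_Y / SD_X = 6.53 / 14.29 ~ 0.457
intercept = mean_Y - slope * mean_X = 56.58 - (6.53 / 14.29) * 40.07 ~ 38.2695
Y = slope * X + intercept. To avoid rounding drift from the rounded slope/intercept, evaluate the equivalent form Y = mean_Y + SD_Y * (X - mean_X) / SD_X at full precision:
Y = 56.58 + 6.53 * (80 - 40.07) / 14.29
Y = 56.58 + 6.53 * 39.93 / 14.29
Y = 56.58 + 260.7429 / 14.29
Y = 56.58 + 18.2465
Y = 74.8265

74.8265


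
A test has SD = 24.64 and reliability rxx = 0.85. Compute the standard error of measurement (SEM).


SEM = SD * sqrt(1 - rxx)
SEM = 24.64 * sqrt(1 - 0.85)
SEM = 24.64 * sqrt(0.15) = 24.64 * 0.387298
SEM = 9.543

9.543


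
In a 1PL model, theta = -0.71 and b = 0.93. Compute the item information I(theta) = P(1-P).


P = 1/(1+exp(-(-0.71-0.93))) = 0.1625
I = P*(1-P) = 0.1625 * 0.8375
I = 0.1361

0.1361


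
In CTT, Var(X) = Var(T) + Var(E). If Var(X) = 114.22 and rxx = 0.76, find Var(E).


var_true = rxx * var_obs = 0.76 * 114.22 = 86.8072
var_error = var_obs - var_true
var_error = 114.22 - 86.8072
var_error = 27.4128

27.4128


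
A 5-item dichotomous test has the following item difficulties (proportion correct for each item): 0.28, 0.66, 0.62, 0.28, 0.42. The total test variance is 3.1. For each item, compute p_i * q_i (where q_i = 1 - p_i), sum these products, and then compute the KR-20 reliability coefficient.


For each item, compute p_i * q_i:
  Item 1: 0.28 * 0.72 = 0.2016
  Item 2: 0.66 * 0.34 = 0.2244
  Item 3: 0.62 * 0.38 = 0.2356
  Item 4: 0.28 * 0.72 = 0.2016
  Item 5: 0.42 * 0.58 = 0.2436
Sum(p_i * q_i) = 0.2016 + 0.2244 + 0.2356 + 0.2016 + 0.2436 = 1.1068
KR-20 = (k/(k-1)) * (1 - Sum(p_i*q_i) / Var_total)
= (5/4) * (1 - 1.1068/3.1)
= 1.25 * 0.643
KR-20 = 0.8037

0.8037


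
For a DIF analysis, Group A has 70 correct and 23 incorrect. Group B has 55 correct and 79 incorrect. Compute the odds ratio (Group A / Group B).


Odds_A = 70/23 = 3.0435
Odds_B = 55/79 = 0.6962
OR = Odds_A / Odds_B = 3.0435 / 0.6962
Exactly, OR = (70 * 79) / (23 * 55) = 5530 / 1265
OR = 4.3715

4.3715


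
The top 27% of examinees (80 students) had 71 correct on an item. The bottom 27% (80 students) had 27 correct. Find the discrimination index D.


p_upper = 71/80 = 0.8875
p_lower = 27/80 = 0.3375
D = 0.8875 - 0.3375 = 0.55

0.55


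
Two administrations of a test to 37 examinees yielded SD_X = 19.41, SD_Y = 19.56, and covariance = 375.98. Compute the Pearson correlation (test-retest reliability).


r = cov(X,Y) / (SD_X * SD_Y)
r = 375.98 / (19.41 * 19.56)
r = 375.98 / 379.6596
r = 0.9903

0.9903


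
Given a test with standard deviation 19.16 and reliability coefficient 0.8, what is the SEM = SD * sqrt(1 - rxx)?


SEM = SD * sqrt(1 - rxx)
SEM = 19.16 * sqrt(1 - 0.8)
SEM = 19.16 * sqrt(0.2) = 19.16 * 0.447214
SEM = 8.5686

8.5686


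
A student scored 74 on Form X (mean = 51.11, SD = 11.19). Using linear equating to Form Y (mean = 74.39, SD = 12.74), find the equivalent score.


slope = SD_Y / SD_X = 12.74 / 11.19 ~ 1.1385
intercept = mean_Y - slope * mean_X = 74.39 - (12.74 / 11.19) * 51.11 ~ 16.2004
Y = slope * X + intercept. To avoid rounding drift from the rounded slope/intercept, evaluate the equivalent form Y = mean_Y + SD_Y * (X - mean_X) / SD_X at full precision:
Y = 74.39 + 12.74 * (74 - 51.11) / 11.19
Y = 74.39 + 12.74 * 22.89 / 11.19
Y = 74.39 + 291.6186 / 11.19
Y = 74.39 + 26.0606
Y = 100.4506

100.4506


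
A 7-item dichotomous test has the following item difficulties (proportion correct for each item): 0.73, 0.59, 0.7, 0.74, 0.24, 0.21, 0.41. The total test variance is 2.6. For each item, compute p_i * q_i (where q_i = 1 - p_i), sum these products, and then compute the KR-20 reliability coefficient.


For each item, compute p_i * q_i:
  Item 1: 0.73 * 0.27 = 0.1971
  Item 2: 0.59 * 0.41 = 0.2419
  Item 3: 0.7 * 0.3 = 0.21
  Item 4: 0.74 * 0.26 = 0.1924
  Item 5: 0.24 * 0.76 = 0.1824
  Item 6: 0.21 * 0.79 = 0.1659
  Item 7: 0.41 * 0.59 = 0.2419
Sum(p_i * q_i) = 0.1971 + 0.2419 + 0.21 + 0.1924 + 0.1824 + 0.1659 + 0.2419 = 1.4316
KR-20 = (k/(k-1)) * (1 - Sum(p_i*q_i) / Var_total)
= (7/6) * (1 - 1.4316/2.6)
= 1.1667 * 0.4494
KR-20 = 0.5243

0.5243


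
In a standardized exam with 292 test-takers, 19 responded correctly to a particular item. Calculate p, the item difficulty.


Item difficulty p = number correct / total examinees
p = 19 / 292
p = 0.0651

0.0651


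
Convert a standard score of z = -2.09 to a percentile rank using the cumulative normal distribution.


CDF(z) = 0.5 * (1 + erf(z/sqrt(2)))
erf(-1.4779) = -0.9634
CDF = 0.0183
Percentile rank = 0.0183 * 100 = 1.83

1.83


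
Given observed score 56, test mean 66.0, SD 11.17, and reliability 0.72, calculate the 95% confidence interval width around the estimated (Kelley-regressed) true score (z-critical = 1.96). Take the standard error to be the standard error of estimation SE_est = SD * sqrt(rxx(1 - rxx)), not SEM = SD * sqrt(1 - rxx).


True score estimate = 0.72*56 + 0.28*66.0 = 58.8
SE_est = SD * sqrt(rxx * (1 - rxx)) = 11.17 * sqrt(0.72 * 0.28) = 11.17 * sqrt(0.2016) = 5.015318
CI = T_est +/- z * SE_est, so width = 2 * z * SE_est = 2 * 1.96 * 5.015318
Width = 19.66

19.66


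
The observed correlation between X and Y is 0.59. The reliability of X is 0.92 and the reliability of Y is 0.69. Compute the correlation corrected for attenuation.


r_corrected = rxy / sqrt(rxx * ryy)
= 0.59 / sqrt(0.92 * 0.69)
= 0.59 / sqrt(0.6348)
= 0.59 / 0.796743
r_corrected = 0.7405

0.7405


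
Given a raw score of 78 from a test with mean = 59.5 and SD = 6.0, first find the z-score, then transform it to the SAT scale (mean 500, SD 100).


z = (X - mean) / SD = (78 - 59.5) / 6.0
z = 18.5 / 6.0
z = 3.0833
SAT-scale = SAT = 500 + 100z
Carry z at full precision (z = 18.5 / 6.0) into the conversion:
SAT-scale = 500 + 100 * (18.5 / 6.0) = 500 + 1850 / 6.0
SAT-scale = 500 + 308.3333
SAT-scale = 808.3333

808.3333


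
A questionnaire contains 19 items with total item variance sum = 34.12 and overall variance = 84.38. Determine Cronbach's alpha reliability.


alpha = (k/(k-1)) * (1 - sum(si^2)/s_total^2)
= (19/18) * (1 - 34.12/84.38)
alpha = 0.6287

0.6287


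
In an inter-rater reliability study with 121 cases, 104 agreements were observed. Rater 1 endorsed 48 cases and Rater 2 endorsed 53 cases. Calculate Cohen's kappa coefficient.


P_o = 104/121 = 0.859504
P_e = (48*53 + 73*68) / 14641 = 0.512807
kappa = (P_o - P_e) / (1 - P_e)
kappa = (0.859504 - 0.512807) / (1 - 0.512807)
kappa = 0.7116

0.7116


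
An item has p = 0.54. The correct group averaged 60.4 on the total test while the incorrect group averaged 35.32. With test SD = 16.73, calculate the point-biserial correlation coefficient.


q = 1 - p = 0.46
rpb = ((M1 - M0) / SD) * sqrt(p * q)
rpb = ((60.4 - 35.32) / 16.73) * sqrt(0.54 * 0.46)
rpb = 0.7471

0.7471


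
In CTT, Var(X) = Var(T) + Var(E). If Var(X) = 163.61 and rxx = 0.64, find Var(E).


var_true = rxx * var_obs = 0.64 * 163.61 = 104.7104
var_error = var_obs - var_true
var_error = 163.61 - 104.7104
var_error = 58.8996

58.8996


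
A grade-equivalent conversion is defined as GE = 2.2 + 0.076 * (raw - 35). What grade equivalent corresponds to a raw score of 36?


raw - median = 36 - 35 = 1
slope * diff = 0.076 * 1 = 0.076
GE = 2.2 + 0.076
GE = 2.276

2.276


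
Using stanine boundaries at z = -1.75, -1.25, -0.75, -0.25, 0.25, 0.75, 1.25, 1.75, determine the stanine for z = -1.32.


Stanine boundaries: [-1.75, -1.25, -0.75, -0.25, 0.25, 0.75, 1.25, 1.75]
z = -1.32
Check each boundary:
  z >= -1.75 -> could be stanine 2
  z < -1.25
  z < -0.75
  z < -0.25
  z < 0.25
  z < 0.75
  z < 1.25
  z < 1.75
Highest qualifying boundary gives stanine = 2

2


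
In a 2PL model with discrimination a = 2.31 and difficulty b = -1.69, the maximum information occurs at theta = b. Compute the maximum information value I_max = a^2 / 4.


For 2PL, max info at theta = b = -1.69
I_max = a^2 / 4 = 2.31^2 / 4
= 5.3361 / 4
I_max = 1.334

1.334


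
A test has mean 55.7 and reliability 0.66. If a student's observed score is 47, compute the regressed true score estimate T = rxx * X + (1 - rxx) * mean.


T_est = rxx * X + (1 - rxx) * mean
T_est = 0.66 * 47 + 0.34 * 55.7
T_est = 31.02 + 18.938
T_est = 49.958

49.958


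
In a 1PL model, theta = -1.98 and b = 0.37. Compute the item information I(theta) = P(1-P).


P = 1/(1+exp(-(-1.98-0.37))) = 0.0871
I = P*(1-P) = 0.0871 * 0.9129
I = 0.0795

0.0795


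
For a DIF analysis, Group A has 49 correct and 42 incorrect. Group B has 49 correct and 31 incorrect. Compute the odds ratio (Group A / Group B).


Odds_A = 49/42 = 1.1667
Odds_B = 49/31 = 1.5806
OR = Odds_A / Odds_B = 1.1667 / 1.5806
Exactly, OR = (49 * 31) / (42 * 49) = 1519 / 2058
OR = 0.7381

0.7381


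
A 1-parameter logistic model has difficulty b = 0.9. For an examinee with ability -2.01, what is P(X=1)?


theta - b = -2.01 - 0.9 = -2.91
exp(-(theta - b)) = exp(2.91) = 18.3568
P = 1 / (1 + 18.3568)
P = 0.0517

0.0517


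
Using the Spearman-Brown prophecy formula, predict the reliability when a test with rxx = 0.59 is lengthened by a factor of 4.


r_new = (n * rxx) / (1 + (n-1) * rxx)
r_new = (4 * 0.59) / (1 + 3 * 0.59)
r_new = 2.36 / 2.77
r_new = 0.852

0.852


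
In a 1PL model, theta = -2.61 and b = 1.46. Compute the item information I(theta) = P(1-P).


P = 1/(1+exp(-(-2.61-1.46))) = 0.0168
I = P*(1-P) = 0.0168 * 0.9832
I = 0.0165

0.0165


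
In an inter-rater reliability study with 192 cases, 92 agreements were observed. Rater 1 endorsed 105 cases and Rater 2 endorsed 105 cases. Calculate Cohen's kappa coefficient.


P_o = 92/192 = 0.479167
P_e = (105*105 + 87*87) / 36864 = 0.504395
kappa = (P_o - P_e) / (1 - P_e)
kappa = (0.479167 - 0.504395) / (1 - 0.504395)
kappa = -0.0509

-0.0509


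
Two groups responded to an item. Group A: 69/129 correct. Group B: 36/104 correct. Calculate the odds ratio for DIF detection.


Odds_A = 69/60 = 1.15
Odds_B = 36/68 = 0.5294
OR = Odds_A / Odds_B = 1.15 / 0.5294
Exactly, OR = (69 * 68) / (60 * 36) = 4692 / 2160
OR = 2.1722

2.1722


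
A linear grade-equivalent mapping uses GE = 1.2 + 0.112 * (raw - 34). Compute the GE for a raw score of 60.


raw - median = 60 - 34 = 26
slope * diff = 0.112 * 26 = 2.912
GE = 1.2 + 2.912
GE = 4.112

4.112


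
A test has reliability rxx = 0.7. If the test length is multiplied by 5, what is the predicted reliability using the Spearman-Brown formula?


r_new = (n * rxx) / (1 + (n-1) * rxx)
r_new = (5 * 0.7) / (1 + 4 * 0.7)
r_new = 3.5 / 3.8
r_new = 0.9211

0.9211


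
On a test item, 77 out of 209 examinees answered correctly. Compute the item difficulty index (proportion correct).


Item difficulty p = number correct / total examinees
p = 77 / 209
p = 0.3684

0.3684


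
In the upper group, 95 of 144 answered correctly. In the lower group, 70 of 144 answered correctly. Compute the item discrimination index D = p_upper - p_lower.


p_upper = 95/144 = 0.6597
p_lower = 70/144 = 0.4861
D = 0.6597 - 0.4861 = 0.1736

0.1736


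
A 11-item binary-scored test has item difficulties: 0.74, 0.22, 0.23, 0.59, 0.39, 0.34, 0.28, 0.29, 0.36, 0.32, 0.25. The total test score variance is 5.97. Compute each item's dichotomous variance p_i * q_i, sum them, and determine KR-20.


For each item, compute p_i * q_i:
  Item 1: 0.74 * 0.26 = 0.1924
  Item 2: 0.22 * 0.78 = 0.1716
  Item 3: 0.23 * 0.77 = 0.1771
  Item 4: 0.59 * 0.41 = 0.2419
  Item 5: 0.39 * 0.61 = 0.2379
  Item 6: 0.34 * 0.66 = 0.2244
  Item 7: 0.28 * 0.72 = 0.2016
  Item 8: 0.29 * 0.71 = 0.2059
  Item 9: 0.36 * 0.64 = 0.2304
  Item 10: 0.32 * 0.68 = 0.2176
  Item 11: 0.25 * 0.75 = 0.1875
Sum(p_i * q_i) = 0.1924 + 0.1716 + 0.1771 + 0.2419 + 0.2379 + 0.2244 + 0.2016 + 0.2059 + 0.2304 + 0.2176 + 0.1875 = 2.2883
KR-20 = (k/(k-1)) * (1 - Sum(p_i*q_i) / Var_total)
= (11/10) * (1 - 2.2883/5.97)
= 1.1 * 0.6167
KR-20 = 0.6784

0.6784


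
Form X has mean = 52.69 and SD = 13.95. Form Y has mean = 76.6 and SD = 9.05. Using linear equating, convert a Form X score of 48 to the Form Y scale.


slope = SD_Y / SD_X = 9.05 / 13.95 ~ 0.6487
intercept = mean_Y - slope * mean_X = 76.6 - (9.05 / 13.95) * 52.69 ~ 42.4176
Y = slope * X + intercept. To avoid rounding drift from the rounded slope/intercept, evaluate the equivalent form Y = mean_Y + SD_Y * (X - mean_X) / SD_X at full precision:
Y = 76.6 + 9.05 * (48 - 52.69) / 13.95
Y = 76.6 - 9.05 * 4.69 / 13.95
Y = 76.6 - 42.4445 / 13.95
Y = 76.6 - 3.0426
Y = 73.5574

73.5574


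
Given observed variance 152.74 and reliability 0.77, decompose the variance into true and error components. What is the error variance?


var_true = rxx * var_obs = 0.77 * 152.74 = 117.6098
var_error = var_obs - var_true
var_error = 152.74 - 117.6098
var_error = 35.1302

35.1302


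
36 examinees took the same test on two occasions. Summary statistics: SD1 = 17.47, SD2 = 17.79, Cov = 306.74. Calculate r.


r = cov(X,Y) / (SD_X * SD_Y)
r = 306.74 / (17.47 * 17.79)
r = 306.74 / 310.7913
r = 0.987

0.987


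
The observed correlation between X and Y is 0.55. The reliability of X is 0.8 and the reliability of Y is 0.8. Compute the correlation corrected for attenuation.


r_corrected = rxy / sqrt(rxx * ryy)
= 0.55 / sqrt(0.8 * 0.8)
= 0.55 / sqrt(0.64)
= 0.55 / 0.8
r_corrected = 0.6875

0.6875


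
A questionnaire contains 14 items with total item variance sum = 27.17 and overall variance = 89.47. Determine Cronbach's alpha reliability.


alpha = (k/(k-1)) * (1 - sum(si^2)/s_total^2)
= (14/13) * (1 - 27.17/89.47)
alpha = 0.7499

0.7499


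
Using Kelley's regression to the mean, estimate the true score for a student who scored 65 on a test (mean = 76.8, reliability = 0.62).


T_est = rxx * X + (1 - rxx) * mean
T_est = 0.62 * 65 + 0.38 * 76.8
T_est = 40.3 + 29.184
T_est = 69.484

69.484


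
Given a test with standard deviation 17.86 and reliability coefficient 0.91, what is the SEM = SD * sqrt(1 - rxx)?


SEM = SD * sqrt(1 - rxx)
SEM = 17.86 * sqrt(1 - 0.91)
SEM = 17.86 * sqrt(0.09) = 17.86 * 0.3
SEM = 5.358

5.358


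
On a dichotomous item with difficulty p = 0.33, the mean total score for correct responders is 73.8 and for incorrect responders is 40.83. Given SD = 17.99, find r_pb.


q = 1 - p = 0.67
rpb = ((M1 - M0) / SD) * sqrt(p * q)
rpb = ((73.8 - 40.83) / 17.99) * sqrt(0.33 * 0.67)
rpb = 0.8618

0.8618


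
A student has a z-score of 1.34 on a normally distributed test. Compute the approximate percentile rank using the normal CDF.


CDF(z) = 0.5 * (1 + erf(z/sqrt(2)))
erf(0.9475) = 0.8198
CDF = 0.9099
Percentile rank = 0.9099 * 100 = 90.99

90.99


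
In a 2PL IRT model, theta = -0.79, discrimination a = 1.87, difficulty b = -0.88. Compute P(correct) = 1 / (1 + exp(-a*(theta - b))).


a*(theta - b) = 1.87 * (-0.79 - -0.88) = 0.1683
exp(-0.1683) = 0.8451
P = 1 / (1 + 0.8451)
P = 0.542

0.542


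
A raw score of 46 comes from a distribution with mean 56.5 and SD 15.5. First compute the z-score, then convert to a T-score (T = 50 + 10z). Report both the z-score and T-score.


z = (X - mean) / SD = (46 - 56.5) / 15.5
z = -10.5 / 15.5
z = -0.6774
T-score = T = 50 + 10z
Carry z at full precision (z = -10.5 / 15.5) into the conversion:
T-score = 50 + 10 * (-10.5 / 15.5) = 50 + -105 / 15.5
T-score = 50 + -6.7742
T-score = 43.2258

43.2258


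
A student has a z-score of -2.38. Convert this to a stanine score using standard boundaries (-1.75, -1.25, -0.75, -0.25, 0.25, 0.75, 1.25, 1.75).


Stanine boundaries: [-1.75, -1.25, -0.75, -0.25, 0.25, 0.75, 1.25, 1.75]
z = -2.38
Check each boundary:
  z < -1.75
  z < -1.25
  z < -0.75
  z < -0.25
  z < 0.25
  z < 0.75
  z < 1.25
  z < 1.75
Highest qualifying boundary gives stanine = 1

1


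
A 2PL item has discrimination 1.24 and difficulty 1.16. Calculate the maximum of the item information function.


For 2PL, max info at theta = b = 1.16
I_max = a^2 / 4 = 1.24^2 / 4
= 1.5376 / 4
I_max = 0.3844

0.3844


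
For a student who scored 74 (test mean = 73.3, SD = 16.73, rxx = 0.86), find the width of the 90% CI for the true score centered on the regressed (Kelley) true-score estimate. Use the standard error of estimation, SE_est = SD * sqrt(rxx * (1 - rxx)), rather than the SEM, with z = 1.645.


True score estimate = 0.86*74 + 0.14*73.3 = 73.902
SE_est = SD * sqrt(rxx * (1 - rxx)) = 16.73 * sqrt(0.86 * 0.14) = 16.73 * sqrt(0.1204) = 5.805093
CI = T_est +/- z * SE_est, so width = 2 * z * SE_est = 2 * 1.645 * 5.805093
Width = 19.0988

19.0988


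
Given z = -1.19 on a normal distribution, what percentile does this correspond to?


CDF(z) = 0.5 * (1 + erf(z/sqrt(2)))
erf(-0.8415) = -0.766
CDF = 0.117
Percentile rank = 0.117 * 100 = 11.7

11.7


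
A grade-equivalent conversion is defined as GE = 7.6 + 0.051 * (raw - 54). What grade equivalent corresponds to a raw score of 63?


raw - median = 63 - 54 = 9
slope * diff = 0.051 * 9 = 0.459
GE = 7.6 + 0.459
GE = 8.059

8.059


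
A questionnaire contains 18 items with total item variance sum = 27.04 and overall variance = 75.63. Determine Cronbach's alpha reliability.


alpha = (k/(k-1)) * (1 - sum(si^2)/s_total^2)
= (18/17) * (1 - 27.04/75.63)
alpha = 0.6803

0.6803


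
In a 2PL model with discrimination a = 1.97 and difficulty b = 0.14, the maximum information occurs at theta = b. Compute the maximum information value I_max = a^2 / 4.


For 2PL, max info at theta = b = 0.14
I_max = a^2 / 4 = 1.97^2 / 4
= 3.8809 / 4
I_max = 0.9702

0.9702


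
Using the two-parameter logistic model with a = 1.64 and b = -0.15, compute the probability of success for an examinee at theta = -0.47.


a*(theta - b) = 1.64 * (-0.47 - -0.15) = -0.5248
exp(--0.5248) = 1.6901
P = 1 / (1 + 1.6901)
P = 0.3717

0.3717


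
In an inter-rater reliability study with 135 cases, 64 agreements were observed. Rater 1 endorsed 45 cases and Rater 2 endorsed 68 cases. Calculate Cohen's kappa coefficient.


P_o = 64/135 = 0.474074
P_e = (45*68 + 90*67) / 18225 = 0.498765
kappa = (P_o - P_e) / (1 - P_e)
kappa = (0.474074 - 0.498765) / (1 - 0.498765)
kappa = -0.0493

-0.0493


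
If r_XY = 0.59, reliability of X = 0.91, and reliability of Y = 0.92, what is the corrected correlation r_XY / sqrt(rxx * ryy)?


r_corrected = rxy / sqrt(rxx * ryy)
= 0.59 / sqrt(0.91 * 0.92)
= 0.59 / sqrt(0.8372)
= 0.59 / 0.914986
r_corrected = 0.6448

0.6448


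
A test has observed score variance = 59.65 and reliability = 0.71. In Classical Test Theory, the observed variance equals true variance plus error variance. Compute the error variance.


var_true = rxx * var_obs = 0.71 * 59.65 = 42.3515
var_error = var_obs - var_true
var_error = 59.65 - 42.3515
var_error = 17.2985

17.2985


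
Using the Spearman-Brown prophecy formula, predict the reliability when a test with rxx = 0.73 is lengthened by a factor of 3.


r_new = (n * rxx) / (1 + (n-1) * rxx)
r_new = (3 * 0.73) / (1 + 2 * 0.73)
r_new = 2.19 / 2.46
r_new = 0.8902

0.8902


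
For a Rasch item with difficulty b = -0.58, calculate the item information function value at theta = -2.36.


P = 1/(1+exp(-(-2.36--0.58))) = 0.1443
I = P*(1-P) = 0.1443 * 0.8557
I = 0.1235

0.1235


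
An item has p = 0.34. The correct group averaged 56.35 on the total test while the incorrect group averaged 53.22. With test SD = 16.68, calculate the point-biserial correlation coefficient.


q = 1 - p = 0.66
rpb = ((M1 - M0) / SD) * sqrt(p * q)
rpb = ((56.35 - 53.22) / 16.68) * sqrt(0.34 * 0.66)
rpb = 0.0889

0.0889


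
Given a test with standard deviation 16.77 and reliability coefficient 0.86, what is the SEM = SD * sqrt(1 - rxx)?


SEM = SD * sqrt(1 - rxx)
SEM = 16.77 * sqrt(1 - 0.86)
SEM = 16.77 * sqrt(0.14) = 16.77 * 0.374166
SEM = 6.2748

6.2748


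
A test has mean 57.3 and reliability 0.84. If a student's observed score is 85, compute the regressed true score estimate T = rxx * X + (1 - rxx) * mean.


T_est = rxx * X + (1 - rxx) * mean
T_est = 0.84 * 85 + 0.16 * 57.3
T_est = 71.4 + 9.168
T_est = 80.568

80.568


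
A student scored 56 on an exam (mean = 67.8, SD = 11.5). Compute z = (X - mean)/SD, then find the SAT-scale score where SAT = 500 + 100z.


z = (X - mean) / SD = (56 - 67.8) / 11.5
z = -11.8 / 11.5
z = -1.0261
SAT-scale = SAT = 500 + 100z
Carry z at full precision (z = -11.8 / 11.5) into the conversion:
SAT-scale = 500 + 100 * (-11.8 / 11.5) = 500 + -1180 / 11.5
SAT-scale = 500 + -102.6087
SAT-scale = 397.3913

397.3913


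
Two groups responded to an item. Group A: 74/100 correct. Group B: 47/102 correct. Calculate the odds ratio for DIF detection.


Odds_A = 74/26 = 2.8462
Odds_B = 47/55 = 0.8545
OR = Odds_A / Odds_B = 2.8462 / 0.8545
Exactly, OR = (74 * 55) / (26 * 47) = 4070 / 1222
OR = 3.3306

3.3306


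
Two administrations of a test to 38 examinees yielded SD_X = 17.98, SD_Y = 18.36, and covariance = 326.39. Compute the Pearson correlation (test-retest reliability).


r = cov(X,Y) / (SD_X * SD_Y)
r = 326.39 / (17.98 * 18.36)
r = 326.39 / 330.1128
r = 0.9887

0.9887


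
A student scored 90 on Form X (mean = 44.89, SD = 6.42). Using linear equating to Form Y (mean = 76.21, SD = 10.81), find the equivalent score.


slope = SD_Y / SD_X = 10.81 / 6.42 ~ 1.6838
intercept = mean_Y - slope * mean_X = 76.21 - (10.81 / 6.42) * 44.89 ~ 0.6242
Y = slope * X + intercept. To avoid rounding drift from the rounded slope/intercept, evaluate the equivalent form Y = mean_Y + SD_Y * (X - mean_X) / SD_X at full precision:
Y = 76.21 + 10.81 * (90 - 44.89) / 6.42
Y = 76.21 + 10.81 * 45.11 / 6.42
Y = 76.21 + 487.6391 / 6.42
Y = 76.21 + 75.9562
Y = 152.1662

152.1662


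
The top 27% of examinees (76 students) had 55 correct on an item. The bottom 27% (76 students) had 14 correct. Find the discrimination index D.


p_upper = 55/76 = 0.7237
p_lower = 14/76 = 0.1842
D = 0.7237 - 0.1842 = 0.5395

0.5395


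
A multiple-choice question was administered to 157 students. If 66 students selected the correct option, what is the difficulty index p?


Item difficulty p = number correct / total examinees
p = 66 / 157
p = 0.4204

0.4204


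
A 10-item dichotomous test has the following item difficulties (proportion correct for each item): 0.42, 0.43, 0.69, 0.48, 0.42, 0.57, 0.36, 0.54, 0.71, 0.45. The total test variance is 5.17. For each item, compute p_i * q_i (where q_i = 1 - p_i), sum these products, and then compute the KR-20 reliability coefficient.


For each item, compute p_i * q_i:
  Item 1: 0.42 * 0.58 = 0.2436
  Item 2: 0.43 * 0.57 = 0.2451
  Item 3: 0.69 * 0.31 = 0.2139
  Item 4: 0.48 * 0.52 = 0.2496
  Item 5: 0.42 * 0.58 = 0.2436
  Item 6: 0.57 * 0.43 = 0.2451
  Item 7: 0.36 * 0.64 = 0.2304
  Item 8: 0.54 * 0.46 = 0.2484
  Item 9: 0.71 * 0.29 = 0.2059
  Item 10: 0.45 * 0.55 = 0.2475
Sum(p_i * q_i) = 0.2436 + 0.2451 + 0.2139 + 0.2496 + 0.2436 + 0.2451 + 0.2304 + 0.2484 + 0.2059 + 0.2475 = 2.3731
KR-20 = (k/(k-1)) * (1 - Sum(p_i*q_i) / Var_total)
= (10/9) * (1 - 2.3731/5.17)
= 1.1111 * 0.541
KR-20 = 0.6011

0.6011


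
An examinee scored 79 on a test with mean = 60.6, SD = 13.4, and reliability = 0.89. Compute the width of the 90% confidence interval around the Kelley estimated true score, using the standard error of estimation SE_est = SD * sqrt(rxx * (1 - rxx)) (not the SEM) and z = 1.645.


True score estimate = 0.89*79 + 0.11*60.6 = 76.976
SE_est = SD * sqrt(rxx * (1 - rxx)) = 13.4 * sqrt(0.89 * 0.11) = 13.4 * sqrt(0.0979) = 4.192723
CI = T_est +/- z * SE_est, so width = 2 * z * SE_est = 2 * 1.645 * 4.192723
Width = 13.7941

13.7941


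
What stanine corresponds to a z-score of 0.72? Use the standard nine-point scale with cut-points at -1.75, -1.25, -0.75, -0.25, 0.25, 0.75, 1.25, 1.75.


Stanine boundaries: [-1.75, -1.25, -0.75, -0.25, 0.25, 0.75, 1.25, 1.75]
z = 0.72
Check each boundary:
  z >= -1.75 -> could be stanine 2
  z >= -1.25 -> could be stanine 3
  z >= -0.75 -> could be stanine 4
  z >= -0.25 -> could be stanine 5
  z >= 0.25 -> could be stanine 6
  z < 0.75
  z < 1.25
  z < 1.75
Highest qualifying boundary gives stanine = 6

6


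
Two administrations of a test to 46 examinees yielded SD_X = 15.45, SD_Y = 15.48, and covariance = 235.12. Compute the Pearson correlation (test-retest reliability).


r = cov(X,Y) / (SD_X * SD_Y)
r = 235.12 / (15.45 * 15.48)
r = 235.12 / 239.166
r = 0.9831

0.9831


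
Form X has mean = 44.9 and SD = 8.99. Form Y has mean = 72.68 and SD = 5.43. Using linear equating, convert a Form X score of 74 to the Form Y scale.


slope = SD_Y / SD_X = 5.43 / 8.99 ~ 0.604
intercept = mean_Y - slope * mean_X = 72.68 - (5.43 / 8.99) * 44.9 ~ 45.5602
Y = slope * X + intercept. To avoid rounding drift from the rounded slope/intercept, evaluate the equivalent form Y = mean_Y + SD_Y * (X - mean_X) / SD_X at full precision:
Y = 72.68 + 5.43 * (74 - 44.9) / 8.99
Y = 72.68 + 5.43 * 29.1 / 8.99
Y = 72.68 + 158.013 / 8.99
Y = 72.68 + 17.5765
Y = 90.2565

90.2565


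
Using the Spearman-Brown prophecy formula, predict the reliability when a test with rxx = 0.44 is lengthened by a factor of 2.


r_new = (n * rxx) / (1 + (n-1) * rxx)
r_new = (2 * 0.44) / (1 + 1 * 0.44)
r_new = 0.88 / 1.44
r_new = 0.6111

0.6111


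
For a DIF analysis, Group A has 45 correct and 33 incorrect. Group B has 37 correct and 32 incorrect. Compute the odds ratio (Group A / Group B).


Odds_A = 45/33 = 1.3636
Odds_B = 37/32 = 1.1562
OR = Odds_A / Odds_B = 1.3636 / 1.1562
Exactly, OR = (45 * 32) / (33 * 37) = 1440 / 1221
OR = 1.1794

1.1794


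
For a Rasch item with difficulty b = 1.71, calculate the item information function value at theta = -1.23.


P = 1/(1+exp(-(-1.23-1.71))) = 0.0502
I = P*(1-P) = 0.0502 * 0.9498
I = 0.0477

0.0477


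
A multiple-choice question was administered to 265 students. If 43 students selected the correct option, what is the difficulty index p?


Item difficulty p = number correct / total examinees
p = 43 / 265
p = 0.1623

0.1623


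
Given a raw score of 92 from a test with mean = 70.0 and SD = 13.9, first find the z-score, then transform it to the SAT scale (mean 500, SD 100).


z = (X - mean) / SD = (92 - 70.0) / 13.9
z = 22.0 / 13.9
z = 1.5827
SAT-scale = SAT = 500 + 100z
Carry z at full precision (z = 22.0 / 13.9) into the conversion:
SAT-scale = 500 + 100 * (22.0 / 13.9) = 500 + 2200 / 13.9
SAT-scale = 500 + 158.2734
SAT-scale = 658.2734

658.2734


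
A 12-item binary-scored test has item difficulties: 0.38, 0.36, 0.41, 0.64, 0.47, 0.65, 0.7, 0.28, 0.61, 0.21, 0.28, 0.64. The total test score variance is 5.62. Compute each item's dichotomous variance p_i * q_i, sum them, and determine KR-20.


For each item, compute p_i * q_i:
  Item 1: 0.38 * 0.62 = 0.2356
  Item 2: 0.36 * 0.64 = 0.2304
  Item 3: 0.41 * 0.59 = 0.2419
  Item 4: 0.64 * 0.36 = 0.2304
  Item 5: 0.47 * 0.53 = 0.2491
  Item 6: 0.65 * 0.35 = 0.2275
  Item 7: 0.7 * 0.3 = 0.21
  Item 8: 0.28 * 0.72 = 0.2016
  Item 9: 0.61 * 0.39 = 0.2379
  Item 10: 0.21 * 0.79 = 0.1659
  Item 11: 0.28 * 0.72 = 0.2016
  Item 12: 0.64 * 0.36 = 0.2304
Sum(p_i * q_i) = 0.2356 + 0.2304 + 0.2419 + 0.2304 + 0.2491 + 0.2275 + 0.21 + 0.2016 + 0.2379 + 0.1659 + 0.2016 + 0.2304 = 2.6623
KR-20 = (k/(k-1)) * (1 - Sum(p_i*q_i) / Var_total)
= (12/11) * (1 - 2.6623/5.62)
= 1.0909 * 0.5263
KR-20 = 0.5741

0.5741
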